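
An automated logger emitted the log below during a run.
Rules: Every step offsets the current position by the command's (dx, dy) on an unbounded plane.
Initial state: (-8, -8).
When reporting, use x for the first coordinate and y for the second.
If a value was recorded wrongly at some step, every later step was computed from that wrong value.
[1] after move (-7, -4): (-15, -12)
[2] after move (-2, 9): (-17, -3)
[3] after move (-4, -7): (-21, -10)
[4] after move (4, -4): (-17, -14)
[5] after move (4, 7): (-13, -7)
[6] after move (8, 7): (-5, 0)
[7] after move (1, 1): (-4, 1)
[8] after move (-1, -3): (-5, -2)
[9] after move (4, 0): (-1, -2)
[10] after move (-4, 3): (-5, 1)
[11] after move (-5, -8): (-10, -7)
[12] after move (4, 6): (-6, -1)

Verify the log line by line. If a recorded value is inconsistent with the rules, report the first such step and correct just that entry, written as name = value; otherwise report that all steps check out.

no error

step 1: x = -8 + (-7) = -15, y = -8 + (-4) = -12 -> confirmed correct
step 2: x = -15 + (-2) = -17, y = -12 + (9) = -3 -> matches
step 3: x = -17 + (-4) = -21, y = -3 + (-7) = -10 -> in agreement
step 4: x = -21 + (4) = -17, y = -10 + (-4) = -14 -> same as recorded
step 5: x = -17 + (4) = -13, y = -14 + (7) = -7 -> same as recorded
step 6: x = -13 + (8) = -5, y = -7 + (7) = 0 -> verified
step 7: x = -5 + (1) = -4, y = 0 + (1) = 1 -> checks out
step 8: x = -4 + (-1) = -5, y = 1 + (-3) = -2 -> no discrepancy
step 9: x = -5 + (4) = -1, y = -2 + (0) = -2 -> no discrepancy
step 10: x = -1 + (-4) = -5, y = -2 + (3) = 1 -> same as recorded
step 11: x = -5 + (-5) = -10, y = 1 + (-8) = -7 -> in agreement
step 12: x = -10 + (4) = -6, y = -7 + (6) = -1 -> no discrepancy
All entries verified; no error found.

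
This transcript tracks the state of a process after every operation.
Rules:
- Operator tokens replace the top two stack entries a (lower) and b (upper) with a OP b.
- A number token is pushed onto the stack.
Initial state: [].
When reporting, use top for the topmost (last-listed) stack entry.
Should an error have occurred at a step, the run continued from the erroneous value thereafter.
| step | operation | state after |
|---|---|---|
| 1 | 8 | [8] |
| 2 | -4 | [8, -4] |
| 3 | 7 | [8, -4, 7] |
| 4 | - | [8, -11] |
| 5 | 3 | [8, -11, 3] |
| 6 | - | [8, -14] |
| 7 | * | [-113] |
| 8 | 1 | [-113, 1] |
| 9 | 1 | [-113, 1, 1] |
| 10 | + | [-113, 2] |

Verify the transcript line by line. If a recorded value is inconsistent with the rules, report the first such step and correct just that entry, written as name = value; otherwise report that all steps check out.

step 7, top = -112

step 1: push 8: top = 8 -> no discrepancy
step 2: push -4: top = -4 -> same as recorded
step 3: push 7: top = 7 -> agrees with the transcript
step 4: -4 - 7 = -11 -> consistent with the transcript
step 5: push 3: top = 3 -> same as recorded
step 6: -11 - 3 = -14 -> checks out
step 7: 8 * -14 = -112 -> not what was recorded
Conclusion: step 7 carries the first error; the entry should be top = -112.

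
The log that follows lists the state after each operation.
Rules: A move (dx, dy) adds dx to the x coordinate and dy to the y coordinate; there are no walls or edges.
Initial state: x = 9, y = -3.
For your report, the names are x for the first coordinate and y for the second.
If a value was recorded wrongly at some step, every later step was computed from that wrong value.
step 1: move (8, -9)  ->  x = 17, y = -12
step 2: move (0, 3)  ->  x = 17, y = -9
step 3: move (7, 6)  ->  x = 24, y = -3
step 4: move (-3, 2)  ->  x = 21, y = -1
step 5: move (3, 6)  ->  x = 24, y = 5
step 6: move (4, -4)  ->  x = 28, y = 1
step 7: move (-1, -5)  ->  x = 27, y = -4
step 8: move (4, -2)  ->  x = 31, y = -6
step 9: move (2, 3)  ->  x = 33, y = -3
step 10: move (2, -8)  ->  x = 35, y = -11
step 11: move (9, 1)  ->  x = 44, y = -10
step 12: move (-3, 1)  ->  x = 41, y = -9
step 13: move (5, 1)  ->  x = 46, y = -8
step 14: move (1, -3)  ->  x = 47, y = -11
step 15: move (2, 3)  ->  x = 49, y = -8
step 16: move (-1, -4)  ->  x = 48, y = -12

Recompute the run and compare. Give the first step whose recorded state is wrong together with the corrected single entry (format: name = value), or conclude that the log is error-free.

Recomputing the run from the initial state:
step 1: x = 17, y = -12
step 2: x = 17, y = -9
step 3: x = 24, y = -3
step 4: x = 21, y = -1
step 5: x = 24, y = 5
step 6: x = 28, y = 1
step 7: x = 27, y = -4
step 8: x = 31, y = -6
step 9: x = 33, y = -3
step 10: x = 35, y = -11
step 11: x = 44, y = -10
step 12: x = 41, y = -9
step 13: x = 46, y = -8
step 14: x = 47, y = -11
step 15: x = 49, y = -8
step 16: x = 48, y = -12
This matches the log at every step.

no error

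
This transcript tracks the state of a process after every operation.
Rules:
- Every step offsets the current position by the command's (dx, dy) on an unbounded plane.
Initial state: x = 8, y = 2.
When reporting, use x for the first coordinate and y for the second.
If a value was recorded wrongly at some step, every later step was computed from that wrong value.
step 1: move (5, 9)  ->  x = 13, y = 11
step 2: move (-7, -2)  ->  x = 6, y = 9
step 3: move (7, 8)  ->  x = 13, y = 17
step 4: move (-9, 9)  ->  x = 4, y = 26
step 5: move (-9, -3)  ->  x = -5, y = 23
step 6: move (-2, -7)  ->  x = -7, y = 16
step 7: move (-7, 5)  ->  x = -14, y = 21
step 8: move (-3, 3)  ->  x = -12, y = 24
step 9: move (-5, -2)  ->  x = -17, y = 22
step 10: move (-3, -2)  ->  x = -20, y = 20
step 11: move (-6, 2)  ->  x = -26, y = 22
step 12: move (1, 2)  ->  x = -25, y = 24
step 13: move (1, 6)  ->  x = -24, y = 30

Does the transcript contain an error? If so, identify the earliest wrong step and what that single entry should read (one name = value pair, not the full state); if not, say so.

Recomputing the run from the initial state:
step 1: x = 13, y = 11
step 2: x = 6, y = 9
step 3: x = 13, y = 17
step 4: x = 4, y = 26
step 5: x = -5, y = 23
step 6: x = -7, y = 16
step 7: x = -14, y = 21
step 8: x = -17, y = 24
step 9: x = -22, y = 22
step 10: x = -25, y = 20
step 11: x = -31, y = 22
step 12: x = -30, y = 24
step 13: x = -29, y = 30
The first disagreement with the transcript is at step 8, where the value should be x = -17.

step 8, x = -17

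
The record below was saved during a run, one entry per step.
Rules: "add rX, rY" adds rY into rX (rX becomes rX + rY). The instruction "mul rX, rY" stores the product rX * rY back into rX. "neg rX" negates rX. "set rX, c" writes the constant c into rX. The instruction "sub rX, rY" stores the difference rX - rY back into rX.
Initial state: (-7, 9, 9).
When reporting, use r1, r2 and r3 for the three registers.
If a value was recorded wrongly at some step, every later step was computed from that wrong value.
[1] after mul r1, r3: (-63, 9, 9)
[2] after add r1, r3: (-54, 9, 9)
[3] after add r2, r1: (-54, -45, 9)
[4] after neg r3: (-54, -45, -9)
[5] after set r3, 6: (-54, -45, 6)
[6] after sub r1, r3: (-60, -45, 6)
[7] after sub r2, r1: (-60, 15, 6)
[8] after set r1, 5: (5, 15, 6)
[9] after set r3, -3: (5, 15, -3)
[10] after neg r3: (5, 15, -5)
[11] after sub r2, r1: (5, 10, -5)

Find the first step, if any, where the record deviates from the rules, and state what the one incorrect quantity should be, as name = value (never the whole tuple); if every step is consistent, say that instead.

Recomputing the run from the initial state:
step 1: r1 = -63, r2 = 9, r3 = 9
step 2: r1 = -54, r2 = 9, r3 = 9
step 3: r1 = -54, r2 = -45, r3 = 9
step 4: r1 = -54, r2 = -45, r3 = -9
step 5: r1 = -54, r2 = -45, r3 = 6
step 6: r1 = -60, r2 = -45, r3 = 6
step 7: r1 = -60, r2 = 15, r3 = 6
step 8: r1 = 5, r2 = 15, r3 = 6
step 9: r1 = 5, r2 = 15, r3 = -3
step 10: r1 = 5, r2 = 15, r3 = 3
step 11: r1 = 5, r2 = 10, r3 = 3
The first disagreement with the record is at step 10, where the value should be r3 = 3.

step 10, r3 = 3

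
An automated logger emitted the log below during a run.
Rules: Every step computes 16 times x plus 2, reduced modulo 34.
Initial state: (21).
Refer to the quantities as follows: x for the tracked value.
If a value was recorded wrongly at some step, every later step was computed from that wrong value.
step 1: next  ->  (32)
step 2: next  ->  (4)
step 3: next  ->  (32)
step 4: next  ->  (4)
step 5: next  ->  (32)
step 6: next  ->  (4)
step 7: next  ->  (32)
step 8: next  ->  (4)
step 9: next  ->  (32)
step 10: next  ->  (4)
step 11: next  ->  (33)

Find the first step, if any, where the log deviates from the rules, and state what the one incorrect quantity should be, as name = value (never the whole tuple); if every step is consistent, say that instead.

1. x = (16*21 + 2) mod 34 = 32 (consistent with the log)
2. x = (16*32 + 2) mod 34 = 4 (checks out)
3. x = (16*4 + 2) mod 34 = 32 (agrees with the log)
4. x = (16*32 + 2) mod 34 = 4 (same as recorded)
5. x = (16*4 + 2) mod 34 = 32 (confirmed correct)
6. x = (16*32 + 2) mod 34 = 4 (exactly as logged)
7. x = (16*4 + 2) mod 34 = 32 (verified)
8. x = (16*32 + 2) mod 34 = 4 (checks out)
9. x = (16*4 + 2) mod 34 = 32 (same as recorded)
10. x = (16*32 + 2) mod 34 = 4 (consistent with the log)
11. x = (16*4 + 2) mod 34 = 32 (this is not what the log shows)
The earliest wrong entry is at step 11: it should read x = 32.

step 11, x = 32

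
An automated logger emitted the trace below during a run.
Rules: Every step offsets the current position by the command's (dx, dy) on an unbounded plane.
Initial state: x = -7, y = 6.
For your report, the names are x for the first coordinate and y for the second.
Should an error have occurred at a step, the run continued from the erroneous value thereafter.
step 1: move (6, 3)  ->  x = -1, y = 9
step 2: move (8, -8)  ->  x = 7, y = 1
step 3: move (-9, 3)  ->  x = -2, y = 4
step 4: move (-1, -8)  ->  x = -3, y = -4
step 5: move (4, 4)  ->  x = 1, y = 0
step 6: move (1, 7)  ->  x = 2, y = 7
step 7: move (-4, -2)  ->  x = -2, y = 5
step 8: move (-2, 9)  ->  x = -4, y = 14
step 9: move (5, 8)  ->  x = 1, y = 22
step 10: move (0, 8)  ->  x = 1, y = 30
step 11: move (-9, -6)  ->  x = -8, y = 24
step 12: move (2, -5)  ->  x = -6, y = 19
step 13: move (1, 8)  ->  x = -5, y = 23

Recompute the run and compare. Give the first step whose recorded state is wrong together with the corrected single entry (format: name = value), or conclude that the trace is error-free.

step 13, y = 27

1. x = -7 + (6) = -1, y = 6 + (3) = 9 (confirmed correct)
2. x = -1 + (8) = 7, y = 9 + (-8) = 1 (no discrepancy)
3. x = 7 + (-9) = -2, y = 1 + (3) = 4 (agrees with the trace)
4. x = -2 + (-1) = -3, y = 4 + (-8) = -4 (agrees with the trace)
5. x = -3 + (4) = 1, y = -4 + (4) = 0 (matches)
6. x = 1 + (1) = 2, y = 0 + (7) = 7 (no discrepancy)
7. x = 2 + (-4) = -2, y = 7 + (-2) = 5 (verified)
8. x = -2 + (-2) = -4, y = 5 + (9) = 14 (consistent with the trace)
9. x = -4 + (5) = 1, y = 14 + (8) = 22 (exactly as logged)
10. x = 1 + (0) = 1, y = 22 + (8) = 30 (matches)
11. x = 1 + (-9) = -8, y = 30 + (-6) = 24 (checks out)
12. x = -8 + (2) = -6, y = 24 + (-5) = 19 (in agreement)
13. x = -6 + (1) = -5, y = 19 + (8) = 27 (the trace disagrees here)
That makes step 13 the first incorrect line — y = 27 is what it should show.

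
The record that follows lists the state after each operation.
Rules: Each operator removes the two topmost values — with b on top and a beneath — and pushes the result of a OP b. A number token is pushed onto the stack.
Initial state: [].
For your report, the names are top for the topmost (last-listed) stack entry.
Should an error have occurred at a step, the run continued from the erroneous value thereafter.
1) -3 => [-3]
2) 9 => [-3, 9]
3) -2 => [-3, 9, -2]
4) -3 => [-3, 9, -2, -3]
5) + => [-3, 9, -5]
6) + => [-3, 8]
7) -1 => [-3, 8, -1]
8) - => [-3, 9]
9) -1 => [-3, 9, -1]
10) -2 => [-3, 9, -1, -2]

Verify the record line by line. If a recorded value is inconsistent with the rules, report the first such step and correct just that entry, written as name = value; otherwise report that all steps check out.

step 1: push -3: top = -3 -> confirmed correct
step 2: push 9: top = 9 -> confirmed correct
step 3: push -2: top = -2 -> consistent with the record
step 4: push -3: top = -3 -> confirmed correct
step 5: -2 + -3 = -5 -> no discrepancy
step 6: 9 + -5 = 4 -> a discrepancy with the record
Step 6 is the first one off; corrected, top = 4.

step 6, top = 4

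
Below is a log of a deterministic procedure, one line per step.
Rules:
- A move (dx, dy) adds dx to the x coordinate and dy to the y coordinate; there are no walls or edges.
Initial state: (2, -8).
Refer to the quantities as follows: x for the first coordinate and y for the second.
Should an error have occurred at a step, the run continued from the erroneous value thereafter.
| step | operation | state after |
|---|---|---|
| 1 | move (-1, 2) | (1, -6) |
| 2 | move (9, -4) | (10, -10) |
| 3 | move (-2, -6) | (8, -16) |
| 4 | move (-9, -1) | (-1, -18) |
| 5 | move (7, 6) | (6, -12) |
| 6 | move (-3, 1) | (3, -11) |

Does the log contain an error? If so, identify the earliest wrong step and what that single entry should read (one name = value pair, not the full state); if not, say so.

Recomputing the run from the initial state:
step 1: x = 1, y = -6
step 2: x = 10, y = -10
step 3: x = 8, y = -16
step 4: x = -1, y = -17
step 5: x = 6, y = -11
step 6: x = 3, y = -10
The first disagreement with the log is at step 4, where the value should be y = -17.

step 4, y = -17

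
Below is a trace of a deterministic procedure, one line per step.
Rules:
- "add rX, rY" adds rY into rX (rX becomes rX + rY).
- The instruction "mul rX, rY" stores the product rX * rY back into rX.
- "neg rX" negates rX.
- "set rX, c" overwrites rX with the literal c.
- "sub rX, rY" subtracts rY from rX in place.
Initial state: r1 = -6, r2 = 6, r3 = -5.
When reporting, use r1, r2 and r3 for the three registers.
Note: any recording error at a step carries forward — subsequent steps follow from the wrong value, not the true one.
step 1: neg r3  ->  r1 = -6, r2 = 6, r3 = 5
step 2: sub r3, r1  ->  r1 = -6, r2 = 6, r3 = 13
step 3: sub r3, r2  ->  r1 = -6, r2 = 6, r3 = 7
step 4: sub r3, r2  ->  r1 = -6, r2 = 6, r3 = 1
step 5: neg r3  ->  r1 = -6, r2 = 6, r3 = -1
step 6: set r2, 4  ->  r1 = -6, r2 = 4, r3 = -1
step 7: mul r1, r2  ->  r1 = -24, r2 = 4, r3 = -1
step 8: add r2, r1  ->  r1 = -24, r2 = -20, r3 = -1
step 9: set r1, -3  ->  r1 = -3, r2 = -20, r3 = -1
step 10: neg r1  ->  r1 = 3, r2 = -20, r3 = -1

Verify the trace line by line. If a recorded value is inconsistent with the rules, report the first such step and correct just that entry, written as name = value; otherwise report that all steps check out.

step 2, r3 = 11

Step 1: r3 = -(-5) = 5 — no discrepancy.
Step 2: r3 = 5 - -6 = 11 — the recorded entry deviates here.
Step 2 is the first one off; corrected, r3 = 11.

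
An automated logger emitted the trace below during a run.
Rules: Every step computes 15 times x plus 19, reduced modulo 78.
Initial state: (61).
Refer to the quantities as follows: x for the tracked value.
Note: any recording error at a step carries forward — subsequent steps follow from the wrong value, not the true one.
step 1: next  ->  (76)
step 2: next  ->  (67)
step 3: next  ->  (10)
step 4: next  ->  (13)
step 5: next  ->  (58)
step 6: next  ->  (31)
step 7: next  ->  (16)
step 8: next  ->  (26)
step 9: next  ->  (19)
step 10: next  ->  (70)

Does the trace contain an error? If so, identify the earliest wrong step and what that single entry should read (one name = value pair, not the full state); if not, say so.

1. x = (15*61 + 19) mod 78 = 76 (checks out)
2. x = (15*76 + 19) mod 78 = 67 (verified)
3. x = (15*67 + 19) mod 78 = 10 (exactly as logged)
4. x = (15*10 + 19) mod 78 = 13 (no discrepancy)
5. x = (15*13 + 19) mod 78 = 58 (exactly as logged)
6. x = (15*58 + 19) mod 78 = 31 (same as recorded)
7. x = (15*31 + 19) mod 78 = 16 (checks out)
8. x = (15*16 + 19) mod 78 = 25 (the entry is off here)
So the first discrepancy is step 8, where the right value is x = 25.

step 8, x = 25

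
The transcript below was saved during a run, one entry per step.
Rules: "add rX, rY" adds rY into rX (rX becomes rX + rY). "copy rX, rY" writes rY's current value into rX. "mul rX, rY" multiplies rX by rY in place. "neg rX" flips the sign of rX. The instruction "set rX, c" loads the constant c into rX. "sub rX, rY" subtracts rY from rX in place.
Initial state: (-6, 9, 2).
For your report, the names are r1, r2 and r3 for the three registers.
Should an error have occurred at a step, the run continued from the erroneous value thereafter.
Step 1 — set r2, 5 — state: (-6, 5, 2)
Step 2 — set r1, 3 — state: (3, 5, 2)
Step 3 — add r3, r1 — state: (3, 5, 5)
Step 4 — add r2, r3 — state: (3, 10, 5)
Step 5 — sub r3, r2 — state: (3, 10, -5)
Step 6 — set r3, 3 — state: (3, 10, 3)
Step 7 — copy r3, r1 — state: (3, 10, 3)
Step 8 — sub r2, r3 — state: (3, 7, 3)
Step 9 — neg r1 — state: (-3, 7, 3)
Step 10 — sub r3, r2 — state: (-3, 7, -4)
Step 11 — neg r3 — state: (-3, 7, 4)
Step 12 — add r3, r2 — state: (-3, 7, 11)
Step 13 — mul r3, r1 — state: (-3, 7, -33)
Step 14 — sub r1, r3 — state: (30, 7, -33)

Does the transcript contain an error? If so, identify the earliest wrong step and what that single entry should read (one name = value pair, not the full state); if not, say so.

step 1: r2 = 5 -> matches
step 2: r1 = 3 -> matches
step 3: r3 = 2 + 3 = 5 -> checks out
step 4: r2 = 5 + 5 = 10 -> verified
step 5: r3 = 5 - 10 = -5 -> no discrepancy
step 6: r3 = 3 -> no discrepancy
step 7: r3 = 3 -> same as recorded
step 8: r2 = 10 - 3 = 7 -> consistent with the transcript
step 9: r1 = -(3) = -3 -> consistent with the transcript
step 10: r3 = 3 - 7 = -4 -> in agreement
step 11: r3 = -(-4) = 4 -> checks out
step 12: r3 = 4 + 7 = 11 -> verified
step 13: r3 = 11 * -3 = -33 -> consistent with the transcript
step 14: r1 = -3 - -33 = 30 -> same as recorded
Nothing is out of place; the run is error-free.

no error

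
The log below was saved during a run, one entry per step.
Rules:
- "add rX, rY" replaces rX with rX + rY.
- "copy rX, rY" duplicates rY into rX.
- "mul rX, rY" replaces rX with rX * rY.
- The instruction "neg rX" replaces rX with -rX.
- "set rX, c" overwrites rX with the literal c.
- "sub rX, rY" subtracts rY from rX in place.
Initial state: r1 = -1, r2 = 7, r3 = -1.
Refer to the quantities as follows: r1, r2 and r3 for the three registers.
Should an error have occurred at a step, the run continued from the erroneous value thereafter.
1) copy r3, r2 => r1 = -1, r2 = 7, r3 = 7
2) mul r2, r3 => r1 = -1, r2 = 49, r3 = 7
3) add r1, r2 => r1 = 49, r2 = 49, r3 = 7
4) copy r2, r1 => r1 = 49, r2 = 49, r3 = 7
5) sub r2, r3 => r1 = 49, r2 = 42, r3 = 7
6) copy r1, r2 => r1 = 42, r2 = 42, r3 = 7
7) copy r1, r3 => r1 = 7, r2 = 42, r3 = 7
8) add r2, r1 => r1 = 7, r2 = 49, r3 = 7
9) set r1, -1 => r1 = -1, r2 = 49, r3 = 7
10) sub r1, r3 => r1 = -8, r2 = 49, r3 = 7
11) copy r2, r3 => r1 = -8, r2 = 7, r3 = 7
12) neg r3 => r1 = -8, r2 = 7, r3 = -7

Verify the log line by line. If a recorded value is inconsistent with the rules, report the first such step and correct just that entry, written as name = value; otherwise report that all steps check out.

step 3, r1 = 48

step 1: r3 = 7 -> matches
step 2: r2 = 7 * 7 = 49 -> same as recorded
step 3: r1 = -1 + 49 = 48 -> the recorded entry deviates here
Step 3 is the first one off; corrected, r1 = 48.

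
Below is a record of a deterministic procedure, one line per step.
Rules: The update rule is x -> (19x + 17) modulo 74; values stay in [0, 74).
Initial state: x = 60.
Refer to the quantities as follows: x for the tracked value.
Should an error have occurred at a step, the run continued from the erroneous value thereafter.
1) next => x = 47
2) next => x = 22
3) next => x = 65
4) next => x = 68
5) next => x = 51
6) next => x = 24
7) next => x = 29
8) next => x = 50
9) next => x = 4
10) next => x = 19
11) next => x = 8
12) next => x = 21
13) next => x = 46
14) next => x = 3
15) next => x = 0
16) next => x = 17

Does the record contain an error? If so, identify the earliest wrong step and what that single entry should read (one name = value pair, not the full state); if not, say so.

1. x = (19*60 + 17) mod 74 = 47 (checks out)
2. x = (19*47 + 17) mod 74 = 22 (checks out)
3. x = (19*22 + 17) mod 74 = 65 (same as recorded)
4. x = (19*65 + 17) mod 74 = 68 (consistent with the record)
5. x = (19*68 + 17) mod 74 = 51 (consistent with the record)
6. x = (19*51 + 17) mod 74 = 24 (checks out)
7. x = (19*24 + 17) mod 74 = 29 (in agreement)
8. x = (19*29 + 17) mod 74 = 50 (in agreement)
9. x = (19*50 + 17) mod 74 = 5 (not what was recorded)
That makes step 9 the first incorrect line — x = 5 is what it should show.

step 9, x = 5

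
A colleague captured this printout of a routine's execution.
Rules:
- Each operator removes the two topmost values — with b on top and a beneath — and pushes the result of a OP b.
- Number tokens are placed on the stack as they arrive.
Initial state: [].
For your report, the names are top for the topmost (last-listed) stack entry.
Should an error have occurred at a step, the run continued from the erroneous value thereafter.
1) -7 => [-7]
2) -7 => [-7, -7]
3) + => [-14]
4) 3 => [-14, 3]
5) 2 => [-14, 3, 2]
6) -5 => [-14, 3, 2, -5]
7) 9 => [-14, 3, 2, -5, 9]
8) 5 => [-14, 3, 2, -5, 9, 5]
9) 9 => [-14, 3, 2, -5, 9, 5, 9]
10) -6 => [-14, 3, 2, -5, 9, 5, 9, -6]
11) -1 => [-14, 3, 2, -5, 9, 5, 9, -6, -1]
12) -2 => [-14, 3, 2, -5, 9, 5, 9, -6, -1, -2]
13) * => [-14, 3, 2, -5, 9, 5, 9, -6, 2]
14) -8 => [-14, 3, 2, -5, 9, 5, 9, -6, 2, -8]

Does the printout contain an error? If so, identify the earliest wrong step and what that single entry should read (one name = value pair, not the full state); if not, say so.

no error

step 1: push -7: top = -7 -> in agreement
step 2: push -7: top = -7 -> in agreement
step 3: -7 + -7 = -14 -> in agreement
step 4: push 3: top = 3 -> no discrepancy
step 5: push 2: top = 2 -> consistent with the printout
step 6: push -5: top = -5 -> same as recorded
step 7: push 9: top = 9 -> checks out
step 8: push 5: top = 5 -> agrees with the printout
step 9: push 9: top = 9 -> agrees with the printout
step 10: push -6: top = -6 -> no discrepancy
step 11: push -1: top = -1 -> agrees with the printout
step 12: push -2: top = -2 -> agrees with the printout
step 13: -1 * -2 = 2 -> no discrepancy
step 14: push -8: top = -8 -> matches
Each recorded entry agrees with the recomputation.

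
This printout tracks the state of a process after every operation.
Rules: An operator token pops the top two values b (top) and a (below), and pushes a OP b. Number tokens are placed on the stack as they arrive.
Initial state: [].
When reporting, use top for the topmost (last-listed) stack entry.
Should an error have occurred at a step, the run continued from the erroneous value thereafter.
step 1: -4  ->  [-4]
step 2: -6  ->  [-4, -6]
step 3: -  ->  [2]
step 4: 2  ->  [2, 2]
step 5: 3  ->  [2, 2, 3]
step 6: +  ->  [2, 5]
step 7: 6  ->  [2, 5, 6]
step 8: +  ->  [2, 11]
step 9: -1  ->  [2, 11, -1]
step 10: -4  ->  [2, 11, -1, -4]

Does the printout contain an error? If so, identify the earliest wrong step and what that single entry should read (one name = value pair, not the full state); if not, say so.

no error

1. push -4: top = -4 (verified)
2. push -6: top = -6 (confirmed correct)
3. -4 - -6 = 2 (checks out)
4. push 2: top = 2 (no discrepancy)
5. push 3: top = 3 (confirmed correct)
6. 2 + 3 = 5 (agrees with the printout)
7. push 6: top = 6 (no discrepancy)
8. 5 + 6 = 11 (confirmed correct)
9. push -1: top = -1 (in agreement)
10. push -4: top = -4 (same as recorded)
Each recorded entry agrees with the recomputation.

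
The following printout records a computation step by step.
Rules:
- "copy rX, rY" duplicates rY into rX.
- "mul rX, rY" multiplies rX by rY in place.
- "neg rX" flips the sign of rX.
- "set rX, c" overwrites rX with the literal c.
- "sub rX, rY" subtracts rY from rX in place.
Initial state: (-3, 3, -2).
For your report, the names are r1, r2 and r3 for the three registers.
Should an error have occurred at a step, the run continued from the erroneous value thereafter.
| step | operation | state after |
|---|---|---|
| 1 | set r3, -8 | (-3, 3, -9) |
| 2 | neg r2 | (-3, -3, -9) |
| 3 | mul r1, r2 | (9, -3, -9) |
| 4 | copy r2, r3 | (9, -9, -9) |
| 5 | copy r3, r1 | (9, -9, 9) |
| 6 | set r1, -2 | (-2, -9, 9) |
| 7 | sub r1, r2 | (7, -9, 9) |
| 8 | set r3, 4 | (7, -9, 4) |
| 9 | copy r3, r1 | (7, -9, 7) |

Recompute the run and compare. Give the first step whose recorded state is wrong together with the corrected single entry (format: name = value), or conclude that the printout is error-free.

Recomputing the run from the initial state:
step 1: r1 = -3, r2 = 3, r3 = -8
step 2: r1 = -3, r2 = -3, r3 = -8
step 3: r1 = 9, r2 = -3, r3 = -8
step 4: r1 = 9, r2 = -8, r3 = -8
step 5: r1 = 9, r2 = -8, r3 = 9
step 6: r1 = -2, r2 = -8, r3 = 9
step 7: r1 = 6, r2 = -8, r3 = 9
step 8: r1 = 6, r2 = -8, r3 = 4
step 9: r1 = 6, r2 = -8, r3 = 6
The first disagreement with the printout is at step 1, where the value should be r3 = -8.

step 1, r3 = -8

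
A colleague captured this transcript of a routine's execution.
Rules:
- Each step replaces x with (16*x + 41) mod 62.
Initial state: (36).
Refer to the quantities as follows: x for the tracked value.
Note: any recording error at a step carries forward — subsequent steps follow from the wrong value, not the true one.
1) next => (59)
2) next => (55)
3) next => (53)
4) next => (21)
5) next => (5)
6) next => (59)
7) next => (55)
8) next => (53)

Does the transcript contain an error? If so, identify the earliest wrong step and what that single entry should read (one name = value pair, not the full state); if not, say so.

Recomputing the run from the initial state:
step 1: x = 59
step 2: x = 55
step 3: x = 53
step 4: x = 21
step 5: x = 5
step 6: x = 59
step 7: x = 55
step 8: x = 53
This matches the transcript at every step.

no error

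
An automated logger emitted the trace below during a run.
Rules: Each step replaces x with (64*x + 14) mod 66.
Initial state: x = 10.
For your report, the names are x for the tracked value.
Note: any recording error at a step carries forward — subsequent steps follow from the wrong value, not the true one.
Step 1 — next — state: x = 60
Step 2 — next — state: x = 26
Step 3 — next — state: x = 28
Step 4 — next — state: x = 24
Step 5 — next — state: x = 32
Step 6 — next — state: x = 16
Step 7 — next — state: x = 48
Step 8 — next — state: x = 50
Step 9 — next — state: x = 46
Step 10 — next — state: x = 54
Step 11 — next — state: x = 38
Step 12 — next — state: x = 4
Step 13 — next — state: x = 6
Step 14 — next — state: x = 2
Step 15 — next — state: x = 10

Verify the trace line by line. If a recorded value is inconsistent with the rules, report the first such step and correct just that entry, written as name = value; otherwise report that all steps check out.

Recomputing the run from the initial state:
step 1: x = 60
step 2: x = 26
step 3: x = 28
step 4: x = 24
step 5: x = 32
step 6: x = 16
step 7: x = 48
step 8: x = 50
step 9: x = 46
step 10: x = 54
step 11: x = 38
step 12: x = 4
step 13: x = 6
step 14: x = 2
step 15: x = 10
This matches the trace at every step.

no error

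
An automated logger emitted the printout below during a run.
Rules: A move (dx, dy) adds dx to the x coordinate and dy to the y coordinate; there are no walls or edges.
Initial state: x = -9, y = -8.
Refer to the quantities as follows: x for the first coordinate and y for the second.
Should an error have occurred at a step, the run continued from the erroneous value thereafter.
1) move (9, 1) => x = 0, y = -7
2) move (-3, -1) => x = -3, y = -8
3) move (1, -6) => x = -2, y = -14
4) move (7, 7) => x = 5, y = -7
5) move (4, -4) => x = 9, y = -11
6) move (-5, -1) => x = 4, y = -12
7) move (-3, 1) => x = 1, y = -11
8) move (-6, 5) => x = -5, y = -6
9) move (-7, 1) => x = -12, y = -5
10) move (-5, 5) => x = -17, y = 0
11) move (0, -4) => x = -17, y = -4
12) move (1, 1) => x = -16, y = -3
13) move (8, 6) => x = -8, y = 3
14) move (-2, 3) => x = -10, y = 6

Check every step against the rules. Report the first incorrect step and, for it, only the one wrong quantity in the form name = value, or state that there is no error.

no error

Step 1: x = -9 + (9) = 0, y = -8 + (1) = -7 — checks out.
Step 2: x = 0 + (-3) = -3, y = -7 + (-1) = -8 — exactly as logged.
Step 3: x = -3 + (1) = -2, y = -8 + (-6) = -14 — exactly as logged.
Step 4: x = -2 + (7) = 5, y = -14 + (7) = -7 — agrees with the printout.
Step 5: x = 5 + (4) = 9, y = -7 + (-4) = -11 — exactly as logged.
Step 6: x = 9 + (-5) = 4, y = -11 + (-1) = -12 — matches.
Step 7: x = 4 + (-3) = 1, y = -12 + (1) = -11 — in agreement.
Step 8: x = 1 + (-6) = -5, y = -11 + (5) = -6 — checks out.
Step 9: x = -5 + (-7) = -12, y = -6 + (1) = -5 — consistent with the printout.
Step 10: x = -12 + (-5) = -17, y = -5 + (5) = 0 — same as recorded.
Step 11: x = -17 + (0) = -17, y = 0 + (-4) = -4 — same as recorded.
Step 12: x = -17 + (1) = -16, y = -4 + (1) = -3 — confirmed correct.
Step 13: x = -16 + (8) = -8, y = -3 + (6) = 3 — consistent with the printout.
Step 14: x = -8 + (-2) = -10, y = 3 + (3) = 6 — no discrepancy.
Every step is consistent.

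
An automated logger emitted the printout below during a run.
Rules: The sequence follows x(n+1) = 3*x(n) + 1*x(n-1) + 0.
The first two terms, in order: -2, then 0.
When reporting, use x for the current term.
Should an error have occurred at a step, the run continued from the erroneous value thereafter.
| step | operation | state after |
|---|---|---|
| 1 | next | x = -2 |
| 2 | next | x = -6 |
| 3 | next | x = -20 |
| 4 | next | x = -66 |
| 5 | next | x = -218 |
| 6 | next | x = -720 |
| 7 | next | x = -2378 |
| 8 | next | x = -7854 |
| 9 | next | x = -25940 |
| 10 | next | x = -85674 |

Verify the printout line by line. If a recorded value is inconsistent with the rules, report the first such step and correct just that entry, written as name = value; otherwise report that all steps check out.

no error

Step 1: x = 3*(0) + (1)*(-2) + (0) = -2 — exactly as logged.
Step 2: x = 3*(-2) + (1)*(0) + (0) = -6 — matches.
Step 3: x = 3*(-6) + (1)*(-2) + (0) = -20 — in agreement.
Step 4: x = 3*(-20) + (1)*(-6) + (0) = -66 — consistent with the printout.
Step 5: x = 3*(-66) + (1)*(-20) + (0) = -218 — exactly as logged.
Step 6: x = 3*(-218) + (1)*(-66) + (0) = -720 — confirmed correct.
Step 7: x = 3*(-720) + (1)*(-218) + (0) = -2378 — same as recorded.
Step 8: x = 3*(-2378) + (1)*(-720) + (0) = -7854 — matches.
Step 9: x = 3*(-7854) + (1)*(-2378) + (0) = -25940 — consistent with the printout.
Step 10: x = 3*(-25940) + (1)*(-7854) + (0) = -85674 — same as recorded.
Every step is consistent.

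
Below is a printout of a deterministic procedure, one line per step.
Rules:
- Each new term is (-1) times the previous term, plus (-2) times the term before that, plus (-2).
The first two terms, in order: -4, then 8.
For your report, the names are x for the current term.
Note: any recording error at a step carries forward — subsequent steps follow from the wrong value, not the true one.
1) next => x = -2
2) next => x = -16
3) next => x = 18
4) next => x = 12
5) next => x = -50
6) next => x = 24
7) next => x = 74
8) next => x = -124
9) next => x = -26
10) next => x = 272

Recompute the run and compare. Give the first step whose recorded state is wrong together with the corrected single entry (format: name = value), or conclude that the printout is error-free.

no error

1. x = -1*(8) + (-2)*(-4) + (-2) = -2 (same as recorded)
2. x = -1*(-2) + (-2)*(8) + (-2) = -16 (checks out)
3. x = -1*(-16) + (-2)*(-2) + (-2) = 18 (checks out)
4. x = -1*(18) + (-2)*(-16) + (-2) = 12 (checks out)
5. x = -1*(12) + (-2)*(18) + (-2) = -50 (confirmed correct)
6. x = -1*(-50) + (-2)*(12) + (-2) = 24 (consistent with the printout)
7. x = -1*(24) + (-2)*(-50) + (-2) = 74 (matches)
8. x = -1*(74) + (-2)*(24) + (-2) = -124 (verified)
9. x = -1*(-124) + (-2)*(74) + (-2) = -26 (checks out)
10. x = -1*(-26) + (-2)*(-124) + (-2) = 272 (matches)
No step deviates from the rules.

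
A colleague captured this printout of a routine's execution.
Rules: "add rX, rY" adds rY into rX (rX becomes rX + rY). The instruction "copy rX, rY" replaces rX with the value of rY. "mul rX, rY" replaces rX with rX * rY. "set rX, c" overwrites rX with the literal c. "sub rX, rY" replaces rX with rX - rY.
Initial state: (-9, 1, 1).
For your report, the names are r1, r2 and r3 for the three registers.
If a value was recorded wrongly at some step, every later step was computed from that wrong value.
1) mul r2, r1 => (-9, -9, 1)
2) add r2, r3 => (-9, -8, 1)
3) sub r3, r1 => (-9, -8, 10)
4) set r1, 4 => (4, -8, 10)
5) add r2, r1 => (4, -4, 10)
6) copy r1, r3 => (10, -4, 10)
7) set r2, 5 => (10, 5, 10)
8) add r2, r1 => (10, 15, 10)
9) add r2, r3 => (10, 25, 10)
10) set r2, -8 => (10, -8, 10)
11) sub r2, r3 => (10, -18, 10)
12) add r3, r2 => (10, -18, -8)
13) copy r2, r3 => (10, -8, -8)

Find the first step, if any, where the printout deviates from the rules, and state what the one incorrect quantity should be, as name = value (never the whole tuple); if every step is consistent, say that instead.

no error

Step 1: r2 = 1 * -9 = -9 — exactly as logged.
Step 2: r2 = -9 + 1 = -8 — verified.
Step 3: r3 = 1 - -9 = 10 — matches.
Step 4: r1 = 4 — consistent with the printout.
Step 5: r2 = -8 + 4 = -4 — agrees with the printout.
Step 6: r1 = 10 — consistent with the printout.
Step 7: r2 = 5 — same as recorded.
Step 8: r2 = 5 + 10 = 15 — consistent with the printout.
Step 9: r2 = 15 + 10 = 25 — agrees with the printout.
Step 10: r2 = -8 — checks out.
Step 11: r2 = -8 - 10 = -18 — same as recorded.
Step 12: r3 = 10 + -18 = -8 — verified.
Step 13: r2 = -8 — no discrepancy.
Nothing is out of place; the run is error-free.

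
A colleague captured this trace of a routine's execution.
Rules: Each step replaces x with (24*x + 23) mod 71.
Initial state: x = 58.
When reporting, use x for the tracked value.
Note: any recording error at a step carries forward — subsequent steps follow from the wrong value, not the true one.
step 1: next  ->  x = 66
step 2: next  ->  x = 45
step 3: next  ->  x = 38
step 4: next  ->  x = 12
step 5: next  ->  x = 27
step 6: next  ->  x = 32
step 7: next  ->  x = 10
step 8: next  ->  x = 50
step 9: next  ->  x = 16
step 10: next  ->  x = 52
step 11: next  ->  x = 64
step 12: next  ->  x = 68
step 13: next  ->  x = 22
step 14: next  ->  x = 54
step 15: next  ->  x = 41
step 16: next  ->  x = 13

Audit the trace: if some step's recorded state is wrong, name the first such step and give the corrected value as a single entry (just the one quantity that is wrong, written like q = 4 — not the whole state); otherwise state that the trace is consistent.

no error

Recomputing the run from the initial state:
step 1: x = 66
step 2: x = 45
step 3: x = 38
step 4: x = 12
step 5: x = 27
step 6: x = 32
step 7: x = 10
step 8: x = 50
step 9: x = 16
step 10: x = 52
step 11: x = 64
step 12: x = 68
step 13: x = 22
step 14: x = 54
step 15: x = 41
step 16: x = 13
This matches the trace at every step.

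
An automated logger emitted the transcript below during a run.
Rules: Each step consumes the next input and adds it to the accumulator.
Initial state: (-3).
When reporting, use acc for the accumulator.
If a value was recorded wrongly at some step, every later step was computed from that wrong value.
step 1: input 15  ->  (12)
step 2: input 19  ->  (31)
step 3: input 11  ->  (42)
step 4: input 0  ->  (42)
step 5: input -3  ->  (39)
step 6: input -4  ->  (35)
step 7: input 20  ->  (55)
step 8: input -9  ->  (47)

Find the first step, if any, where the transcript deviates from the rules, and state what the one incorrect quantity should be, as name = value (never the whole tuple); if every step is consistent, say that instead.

1. acc = -3 + 15 = 12 (no discrepancy)
2. acc = 12 + 19 = 31 (in agreement)
3. acc = 31 + 11 = 42 (no discrepancy)
4. acc = 42 + 0 = 42 (exactly as logged)
5. acc = 42 + -3 = 39 (consistent with the transcript)
6. acc = 39 + -4 = 35 (confirmed correct)
7. acc = 35 + 20 = 55 (verified)
8. acc = 55 + -9 = 46 (first mismatch against the transcript)
First deviation found at step 8; the corrected entry is acc = 46.

step 8, acc = 46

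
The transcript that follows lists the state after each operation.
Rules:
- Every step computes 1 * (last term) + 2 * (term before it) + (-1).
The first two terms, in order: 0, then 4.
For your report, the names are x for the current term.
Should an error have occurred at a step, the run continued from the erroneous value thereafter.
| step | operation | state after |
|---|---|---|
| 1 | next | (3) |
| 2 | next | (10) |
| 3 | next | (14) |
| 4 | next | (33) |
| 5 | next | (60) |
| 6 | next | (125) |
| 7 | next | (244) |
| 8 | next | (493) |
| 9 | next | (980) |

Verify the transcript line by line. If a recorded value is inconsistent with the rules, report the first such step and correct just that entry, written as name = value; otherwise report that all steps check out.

step 3, x = 15

Recomputing the run from the initial state:
step 1: x = 3
step 2: x = 10
step 3: x = 15
step 4: x = 34
step 5: x = 63
step 6: x = 130
step 7: x = 255
step 8: x = 514
step 9: x = 1023
The first disagreement with the transcript is at step 3, where the value should be x = 15.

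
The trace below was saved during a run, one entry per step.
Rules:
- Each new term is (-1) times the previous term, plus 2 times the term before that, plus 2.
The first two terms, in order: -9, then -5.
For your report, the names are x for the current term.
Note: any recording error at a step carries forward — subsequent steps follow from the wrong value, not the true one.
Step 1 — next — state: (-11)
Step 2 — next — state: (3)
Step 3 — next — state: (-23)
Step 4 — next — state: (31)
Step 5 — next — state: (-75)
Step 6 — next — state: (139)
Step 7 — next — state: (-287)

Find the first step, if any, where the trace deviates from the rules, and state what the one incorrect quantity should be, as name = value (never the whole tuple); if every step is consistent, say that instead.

no error

Recomputing the run from the initial state:
step 1: x = -11
step 2: x = 3
step 3: x = -23
step 4: x = 31
step 5: x = -75
step 6: x = 139
step 7: x = -287
This matches the trace at every step.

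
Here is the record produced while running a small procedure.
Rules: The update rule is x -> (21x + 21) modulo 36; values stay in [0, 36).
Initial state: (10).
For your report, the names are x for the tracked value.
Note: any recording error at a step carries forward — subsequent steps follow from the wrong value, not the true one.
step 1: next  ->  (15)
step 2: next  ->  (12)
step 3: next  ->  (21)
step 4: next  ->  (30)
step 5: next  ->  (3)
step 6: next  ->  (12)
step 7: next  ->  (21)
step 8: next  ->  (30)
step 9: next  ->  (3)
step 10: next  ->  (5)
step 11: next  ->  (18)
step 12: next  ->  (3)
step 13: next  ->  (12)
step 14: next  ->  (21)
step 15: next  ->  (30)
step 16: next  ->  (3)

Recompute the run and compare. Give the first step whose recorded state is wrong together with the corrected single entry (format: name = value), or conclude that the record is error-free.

step 1: x = (21*10 + 21) mod 36 = 15 -> confirmed correct
step 2: x = (21*15 + 21) mod 36 = 12 -> in agreement
step 3: x = (21*12 + 21) mod 36 = 21 -> checks out
step 4: x = (21*21 + 21) mod 36 = 30 -> agrees with the record
step 5: x = (21*30 + 21) mod 36 = 3 -> matches
step 6: x = (21*3 + 21) mod 36 = 12 -> exactly as logged
step 7: x = (21*12 + 21) mod 36 = 21 -> exactly as logged
step 8: x = (21*21 + 21) mod 36 = 30 -> matches
step 9: x = (21*30 + 21) mod 36 = 3 -> agrees with the record
step 10: x = (21*3 + 21) mod 36 = 12 -> first mismatch against the record
So the first discrepancy is step 10, where the right value is x = 12.

step 10, x = 12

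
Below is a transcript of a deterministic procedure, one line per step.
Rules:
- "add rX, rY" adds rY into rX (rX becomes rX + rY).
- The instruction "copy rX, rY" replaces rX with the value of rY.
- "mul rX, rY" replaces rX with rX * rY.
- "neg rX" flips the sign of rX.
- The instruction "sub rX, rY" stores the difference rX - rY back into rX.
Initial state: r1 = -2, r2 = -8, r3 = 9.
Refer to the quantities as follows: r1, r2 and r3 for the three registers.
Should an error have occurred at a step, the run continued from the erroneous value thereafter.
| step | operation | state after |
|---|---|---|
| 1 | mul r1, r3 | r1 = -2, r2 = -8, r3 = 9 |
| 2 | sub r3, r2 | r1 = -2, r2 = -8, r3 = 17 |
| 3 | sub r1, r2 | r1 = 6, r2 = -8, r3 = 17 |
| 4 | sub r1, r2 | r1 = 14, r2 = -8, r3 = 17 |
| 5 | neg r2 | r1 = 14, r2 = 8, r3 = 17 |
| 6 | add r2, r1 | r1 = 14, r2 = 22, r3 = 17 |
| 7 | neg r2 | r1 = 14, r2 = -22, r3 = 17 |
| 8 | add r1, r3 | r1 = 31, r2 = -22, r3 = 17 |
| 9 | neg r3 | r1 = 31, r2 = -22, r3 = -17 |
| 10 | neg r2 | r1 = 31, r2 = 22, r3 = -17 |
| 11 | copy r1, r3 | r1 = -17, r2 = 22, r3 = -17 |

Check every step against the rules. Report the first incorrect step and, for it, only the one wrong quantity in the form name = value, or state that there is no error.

step 1, r1 = -18

Step 1: r1 = -2 * 9 = -18 — the transcript disagrees here.
First incorrect step: 1; the correct value is r1 = -18.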